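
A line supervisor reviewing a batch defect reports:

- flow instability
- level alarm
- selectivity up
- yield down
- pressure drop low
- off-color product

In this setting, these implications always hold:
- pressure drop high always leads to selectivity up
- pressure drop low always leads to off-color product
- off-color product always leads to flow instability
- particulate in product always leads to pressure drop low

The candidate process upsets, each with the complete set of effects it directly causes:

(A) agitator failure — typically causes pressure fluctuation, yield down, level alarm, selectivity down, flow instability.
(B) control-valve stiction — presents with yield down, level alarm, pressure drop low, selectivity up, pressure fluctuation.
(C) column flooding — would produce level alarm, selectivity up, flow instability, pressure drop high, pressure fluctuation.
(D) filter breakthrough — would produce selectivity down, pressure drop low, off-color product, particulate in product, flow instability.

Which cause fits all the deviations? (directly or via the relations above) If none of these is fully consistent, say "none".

Per-candidate check:
(A) agitator failure — fails on selectivity up, pressure drop low, off-color product (predicts selectivity down, not selectivity up)
(B) control-valve stiction — flow instability match (via pressure drop low → off-color product → flow instability); level alarm match; selectivity up match; yield down match; pressure drop low match; off-color product match (via pressure drop low → off-color product)
(C) column flooding — flow instability match; level alarm match; selectivity up match; yield down miss; pressure drop low miss; off-color product miss
(D) filter breakthrough — fails on level alarm, selectivity up, yield down (predicts selectivity down, not selectivity up)
Only (B) is consistent with every observation.

B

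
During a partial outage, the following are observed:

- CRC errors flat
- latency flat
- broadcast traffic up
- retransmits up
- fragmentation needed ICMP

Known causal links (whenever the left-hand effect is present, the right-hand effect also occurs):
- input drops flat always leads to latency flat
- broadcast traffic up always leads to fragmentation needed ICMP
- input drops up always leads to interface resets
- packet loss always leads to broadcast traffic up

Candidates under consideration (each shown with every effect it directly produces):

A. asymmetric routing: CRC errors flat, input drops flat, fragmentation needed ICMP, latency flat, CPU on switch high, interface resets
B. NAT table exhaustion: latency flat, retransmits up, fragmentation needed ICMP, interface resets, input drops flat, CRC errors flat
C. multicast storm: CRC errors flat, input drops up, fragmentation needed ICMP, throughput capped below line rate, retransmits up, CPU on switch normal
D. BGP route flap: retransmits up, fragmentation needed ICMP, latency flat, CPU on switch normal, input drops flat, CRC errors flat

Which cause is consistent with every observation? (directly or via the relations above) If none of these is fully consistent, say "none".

For each candidate, compare predicted effects to what was observed:
(A) asymmetric routing — CRC errors flat +; latency flat +; broadcast traffic up -; retransmits up -; fragmentation needed ICMP +
(B) NAT table exhaustion — CRC errors flat +; latency flat +; broadcast traffic up -; retransmits up +; fragmentation needed ICMP +
(C) multicast storm — CRC errors flat +; latency flat -; broadcast traffic up -; retransmits up +; fragmentation needed ICMP +
(D) BGP route flap — CRC errors flat +; latency flat +; broadcast traffic up -; retransmits up +; fragmentation needed ICMP +
Every candidate fails on at least one observation.

none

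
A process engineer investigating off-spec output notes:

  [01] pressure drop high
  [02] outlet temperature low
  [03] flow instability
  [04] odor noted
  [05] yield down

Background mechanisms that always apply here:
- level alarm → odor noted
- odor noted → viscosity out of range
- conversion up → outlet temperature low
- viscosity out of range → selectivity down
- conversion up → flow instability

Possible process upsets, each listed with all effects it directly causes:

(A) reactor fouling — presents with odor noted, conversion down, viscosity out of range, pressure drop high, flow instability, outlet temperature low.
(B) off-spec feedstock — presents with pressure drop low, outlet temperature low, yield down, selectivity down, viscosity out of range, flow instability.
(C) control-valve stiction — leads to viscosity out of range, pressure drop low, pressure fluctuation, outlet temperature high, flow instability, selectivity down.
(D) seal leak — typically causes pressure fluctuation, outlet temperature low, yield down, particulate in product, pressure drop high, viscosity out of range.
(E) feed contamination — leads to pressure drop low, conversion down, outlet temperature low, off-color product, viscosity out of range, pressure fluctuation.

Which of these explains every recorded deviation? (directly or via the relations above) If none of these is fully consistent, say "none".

none

Testing each hypothesis:
(A) reactor fouling — pressure drop high +; outlet temperature low +; flow instability +; odor noted +; yield down -
(B) off-spec feedstock — fails on pressure drop high, odor noted (predicts pressure drop low, not pressure drop high)
(C) control-valve stiction — fails on pressure drop high, outlet temperature low, odor noted, yield down (predicts pressure drop low, not pressure drop high; predicts outlet temperature high, not outlet temperature low)
(D) seal leak — pressure drop high +; outlet temperature low +; flow instability -; odor noted -; yield down +
(E) feed contamination — fails on pressure drop high, flow instability, odor noted, yield down (predicts pressure drop low, not pressure drop high)
Every candidate fails on at least one observation.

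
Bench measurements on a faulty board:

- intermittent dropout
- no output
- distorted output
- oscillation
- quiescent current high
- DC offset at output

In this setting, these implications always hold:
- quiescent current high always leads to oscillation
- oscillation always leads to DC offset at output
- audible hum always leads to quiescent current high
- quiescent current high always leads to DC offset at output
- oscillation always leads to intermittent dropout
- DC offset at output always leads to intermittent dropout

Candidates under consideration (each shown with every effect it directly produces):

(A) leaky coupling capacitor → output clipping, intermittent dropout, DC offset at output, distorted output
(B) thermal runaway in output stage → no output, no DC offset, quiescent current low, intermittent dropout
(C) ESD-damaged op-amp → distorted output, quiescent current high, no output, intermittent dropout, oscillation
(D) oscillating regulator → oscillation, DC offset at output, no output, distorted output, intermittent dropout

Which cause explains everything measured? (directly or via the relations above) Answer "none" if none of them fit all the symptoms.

Per-candidate check:
(A) leaky coupling capacitor — does not account for no output, oscillation, quiescent current high
(B) thermal runaway in output stage — fails on distorted output, oscillation, quiescent current high, DC offset at output (predicts quiescent current low, not quiescent current high; predicts no DC offset, not DC offset at output)
(C) ESD-damaged op-amp — accounts for every observation (DC offset at output through quiescent current high → DC offset at output)
(D) oscillating regulator — intermittent dropout match; no output match; distorted output match; oscillation match; quiescent current high miss; DC offset at output match
(C) is the only candidate with no mismatches.

C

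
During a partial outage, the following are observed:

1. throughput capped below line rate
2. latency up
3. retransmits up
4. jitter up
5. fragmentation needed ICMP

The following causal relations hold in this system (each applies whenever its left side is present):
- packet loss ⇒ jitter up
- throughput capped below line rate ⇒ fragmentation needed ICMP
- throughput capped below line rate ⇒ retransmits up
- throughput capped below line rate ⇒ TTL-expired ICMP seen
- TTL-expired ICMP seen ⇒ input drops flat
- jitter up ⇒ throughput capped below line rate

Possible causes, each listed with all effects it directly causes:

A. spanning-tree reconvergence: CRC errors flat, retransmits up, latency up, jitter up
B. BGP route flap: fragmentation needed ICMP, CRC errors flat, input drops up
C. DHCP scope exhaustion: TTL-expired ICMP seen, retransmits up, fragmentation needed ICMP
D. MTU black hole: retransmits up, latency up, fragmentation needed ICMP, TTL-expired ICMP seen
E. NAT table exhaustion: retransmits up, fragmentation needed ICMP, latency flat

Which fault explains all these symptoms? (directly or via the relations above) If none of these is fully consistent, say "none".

Checking each candidate against the observations:
(A) spanning-tree reconvergence — throughput capped below line rate + (by jitter up → throughput capped below line rate); latency up +; retransmits up +; jitter up +; fragmentation needed ICMP + (by jitter up → throughput capped below line rate → fragmentation needed ICMP)
(B) BGP route flap — does not account for throughput capped below line rate, latency up, retransmits up, jitter up
(C) DHCP scope exhaustion — does not account for throughput capped below line rate, latency up, jitter up
(D) MTU black hole — does not account for throughput capped below line rate, jitter up
(E) NAT table exhaustion — throughput capped below line rate -; latency up -; retransmits up +; jitter up -; fragmentation needed ICMP +
Only (A) is consistent with every observation.

A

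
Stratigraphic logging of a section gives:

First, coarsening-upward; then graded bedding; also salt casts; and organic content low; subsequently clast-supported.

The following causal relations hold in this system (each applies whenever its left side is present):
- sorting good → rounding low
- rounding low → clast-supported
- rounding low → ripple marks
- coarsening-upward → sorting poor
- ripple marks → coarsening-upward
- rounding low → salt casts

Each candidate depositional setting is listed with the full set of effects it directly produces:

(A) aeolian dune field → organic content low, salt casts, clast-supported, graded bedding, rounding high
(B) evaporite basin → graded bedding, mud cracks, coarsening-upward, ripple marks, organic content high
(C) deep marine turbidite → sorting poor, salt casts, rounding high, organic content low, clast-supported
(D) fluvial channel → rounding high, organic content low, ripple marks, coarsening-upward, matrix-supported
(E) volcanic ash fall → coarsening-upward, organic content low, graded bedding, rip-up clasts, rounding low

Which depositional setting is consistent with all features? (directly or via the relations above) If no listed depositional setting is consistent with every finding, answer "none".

For each candidate, compare predicted effects to what was observed:
(A) aeolian dune field — does not account for coarsening-upward
(B) evaporite basin — fails on salt casts, organic content low, clast-supported (predicts organic content high, not organic content low)
(C) deep marine turbidite — coarsening-upward -; graded bedding -; salt casts +; organic content low +; clast-supported +
(D) fluvial channel — coarsening-upward +; graded bedding -; salt casts -; organic content low +; clast-supported -
(E) volcanic ash fall — coarsening-upward +; graded bedding +; salt casts + (through rounding low → salt casts); organic content low +; clast-supported + (through rounding low → clast-supported)
(E) alone accounts for all the evidence.

E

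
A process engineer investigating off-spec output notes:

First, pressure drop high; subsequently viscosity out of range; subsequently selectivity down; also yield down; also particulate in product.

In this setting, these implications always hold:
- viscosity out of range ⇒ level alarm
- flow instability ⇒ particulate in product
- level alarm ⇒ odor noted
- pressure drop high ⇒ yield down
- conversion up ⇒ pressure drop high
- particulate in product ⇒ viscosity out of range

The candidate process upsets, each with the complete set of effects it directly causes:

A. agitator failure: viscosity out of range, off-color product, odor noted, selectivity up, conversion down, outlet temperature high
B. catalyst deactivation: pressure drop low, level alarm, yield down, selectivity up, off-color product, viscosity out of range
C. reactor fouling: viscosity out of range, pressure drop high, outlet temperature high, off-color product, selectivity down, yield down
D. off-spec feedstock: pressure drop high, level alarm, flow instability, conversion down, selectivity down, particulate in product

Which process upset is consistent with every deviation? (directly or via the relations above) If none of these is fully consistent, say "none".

D

Testing each hypothesis:
(A) agitator failure — pressure drop high miss; viscosity out of range match; selectivity down miss; yield down miss; particulate in product miss
(B) catalyst deactivation — pressure drop high miss; viscosity out of range match; selectivity down miss; yield down match; particulate in product miss
(C) reactor fouling — pressure drop high match; viscosity out of range match; selectivity down match; yield down match; particulate in product miss
(D) off-spec feedstock — pressure drop high match; viscosity out of range match (through particulate in product → viscosity out of range); selectivity down match; yield down match (through pressure drop high → yield down); particulate in product match
Only (D) is consistent with every observation.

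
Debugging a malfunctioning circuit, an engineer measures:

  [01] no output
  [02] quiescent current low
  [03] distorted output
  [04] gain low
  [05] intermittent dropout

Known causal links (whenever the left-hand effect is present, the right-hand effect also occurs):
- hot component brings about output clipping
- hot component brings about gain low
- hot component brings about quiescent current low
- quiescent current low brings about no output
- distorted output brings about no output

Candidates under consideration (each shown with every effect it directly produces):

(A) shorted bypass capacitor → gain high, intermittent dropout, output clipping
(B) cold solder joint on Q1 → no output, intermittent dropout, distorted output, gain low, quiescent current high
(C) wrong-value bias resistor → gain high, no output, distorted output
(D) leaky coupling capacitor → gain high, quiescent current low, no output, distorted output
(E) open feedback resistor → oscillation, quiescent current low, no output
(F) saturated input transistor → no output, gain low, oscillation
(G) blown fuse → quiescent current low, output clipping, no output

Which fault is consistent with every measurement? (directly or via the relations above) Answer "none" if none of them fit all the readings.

For each candidate, compare predicted effects to what was observed:
(A) shorted bypass capacitor — no output miss; quiescent current low miss; distorted output miss; gain low miss; intermittent dropout match
(B) cold solder joint on Q1 — no output match; quiescent current low miss; distorted output match; gain low match; intermittent dropout match
(C) wrong-value bias resistor — no output match; quiescent current low miss; distorted output match; gain low miss; intermittent dropout miss
(D) leaky coupling capacitor — fails on gain low, intermittent dropout (predicts gain high, not gain low)
(E) open feedback resistor — no output match; quiescent current low match; distorted output miss; gain low miss; intermittent dropout miss
(F) saturated input transistor — does not account for quiescent current low, distorted output, intermittent dropout
(G) blown fuse — no output match; quiescent current low match; distorted output miss; gain low miss; intermittent dropout miss
No candidate is consistent with all observations.

none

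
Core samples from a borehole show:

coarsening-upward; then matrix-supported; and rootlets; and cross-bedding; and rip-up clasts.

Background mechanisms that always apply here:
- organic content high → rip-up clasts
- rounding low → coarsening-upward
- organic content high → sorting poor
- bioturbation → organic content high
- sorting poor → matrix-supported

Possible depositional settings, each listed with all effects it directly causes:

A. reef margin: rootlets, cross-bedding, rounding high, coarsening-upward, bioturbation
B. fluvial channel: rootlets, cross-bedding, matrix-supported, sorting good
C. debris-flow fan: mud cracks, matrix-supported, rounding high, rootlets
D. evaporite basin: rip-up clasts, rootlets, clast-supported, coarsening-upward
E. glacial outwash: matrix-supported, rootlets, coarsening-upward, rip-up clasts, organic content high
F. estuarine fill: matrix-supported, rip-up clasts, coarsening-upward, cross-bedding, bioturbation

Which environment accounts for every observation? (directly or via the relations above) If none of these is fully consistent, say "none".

A

Testing each hypothesis:
(A) reef margin — accounts for every observation (matrix-supported by bioturbation → organic content high → sorting poor → matrix-supported)
(B) fluvial channel — coarsening-upward ✗; matrix-supported ✓; rootlets ✓; cross-bedding ✓; rip-up clasts ✗
(C) debris-flow fan — does not account for coarsening-upward, cross-bedding, rip-up clasts
(D) evaporite basin — fails on matrix-supported, cross-bedding (predicts clast-supported, not matrix-supported)
(E) glacial outwash — coarsening-upward ✓; matrix-supported ✓; rootlets ✓; cross-bedding ✗; rip-up clasts ✓
(F) estuarine fill — coarsening-upward ✓; matrix-supported ✓; rootlets ✗; cross-bedding ✓; rip-up clasts ✓
Only (A) is consistent with every observation.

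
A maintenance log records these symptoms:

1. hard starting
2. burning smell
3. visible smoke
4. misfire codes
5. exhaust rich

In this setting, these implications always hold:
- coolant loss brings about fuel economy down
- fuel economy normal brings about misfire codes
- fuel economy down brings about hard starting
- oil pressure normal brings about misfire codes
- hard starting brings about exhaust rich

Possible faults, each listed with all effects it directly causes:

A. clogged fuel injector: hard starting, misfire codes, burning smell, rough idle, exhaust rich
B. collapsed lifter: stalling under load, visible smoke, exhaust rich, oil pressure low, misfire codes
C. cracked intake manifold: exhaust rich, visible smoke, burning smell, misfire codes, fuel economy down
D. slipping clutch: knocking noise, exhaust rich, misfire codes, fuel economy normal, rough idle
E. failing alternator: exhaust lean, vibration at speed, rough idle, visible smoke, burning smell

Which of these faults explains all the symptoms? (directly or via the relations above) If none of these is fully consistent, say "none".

C

Testing each hypothesis:
(A) clogged fuel injector — hard starting ✓; burning smell ✓; visible smoke ✗; misfire codes ✓; exhaust rich ✓
(B) collapsed lifter — does not account for hard starting, burning smell
(C) cracked intake manifold — accounts for every observation (hard starting by fuel economy down → hard starting)
(D) slipping clutch — does not account for hard starting, burning smell, visible smoke
(E) failing alternator — hard starting ✗; burning smell ✓; visible smoke ✓; misfire codes ✗; exhaust rich ✗
(C) alone accounts for all the evidence.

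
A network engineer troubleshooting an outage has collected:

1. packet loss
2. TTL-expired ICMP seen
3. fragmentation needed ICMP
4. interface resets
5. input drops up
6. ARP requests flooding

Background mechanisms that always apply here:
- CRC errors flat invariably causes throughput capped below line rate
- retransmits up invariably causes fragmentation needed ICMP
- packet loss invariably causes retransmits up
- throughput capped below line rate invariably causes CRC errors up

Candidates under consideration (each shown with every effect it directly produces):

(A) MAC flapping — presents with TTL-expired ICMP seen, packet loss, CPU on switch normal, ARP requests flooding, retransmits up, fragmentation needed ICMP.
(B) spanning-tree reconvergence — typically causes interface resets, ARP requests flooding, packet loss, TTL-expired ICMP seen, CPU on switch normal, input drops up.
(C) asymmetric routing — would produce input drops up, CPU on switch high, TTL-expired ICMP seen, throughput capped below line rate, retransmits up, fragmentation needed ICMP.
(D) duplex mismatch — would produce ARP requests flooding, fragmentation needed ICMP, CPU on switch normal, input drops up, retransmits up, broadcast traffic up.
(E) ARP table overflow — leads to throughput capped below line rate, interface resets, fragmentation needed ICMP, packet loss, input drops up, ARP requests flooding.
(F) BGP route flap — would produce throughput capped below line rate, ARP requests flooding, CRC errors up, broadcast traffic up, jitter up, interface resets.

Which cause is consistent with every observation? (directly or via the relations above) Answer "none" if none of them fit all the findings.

B

Checking each candidate against the observations:
(A) MAC flapping — does not account for interface resets, input drops up
(B) spanning-tree reconvergence — accounts for every observation (fragmentation needed ICMP via packet loss → retransmits up → fragmentation needed ICMP)
(C) asymmetric routing — packet loss miss; TTL-expired ICMP seen match; fragmentation needed ICMP match; interface resets miss; input drops up match; ARP requests flooding miss
(D) duplex mismatch — does not account for packet loss, TTL-expired ICMP seen, interface resets
(E) ARP table overflow — packet loss match; TTL-expired ICMP seen miss; fragmentation needed ICMP match; interface resets match; input drops up match; ARP requests flooding match
(F) BGP route flap — does not account for packet loss, TTL-expired ICMP seen, fragmentation needed ICMP, input drops up
Only (B) is consistent with every observation.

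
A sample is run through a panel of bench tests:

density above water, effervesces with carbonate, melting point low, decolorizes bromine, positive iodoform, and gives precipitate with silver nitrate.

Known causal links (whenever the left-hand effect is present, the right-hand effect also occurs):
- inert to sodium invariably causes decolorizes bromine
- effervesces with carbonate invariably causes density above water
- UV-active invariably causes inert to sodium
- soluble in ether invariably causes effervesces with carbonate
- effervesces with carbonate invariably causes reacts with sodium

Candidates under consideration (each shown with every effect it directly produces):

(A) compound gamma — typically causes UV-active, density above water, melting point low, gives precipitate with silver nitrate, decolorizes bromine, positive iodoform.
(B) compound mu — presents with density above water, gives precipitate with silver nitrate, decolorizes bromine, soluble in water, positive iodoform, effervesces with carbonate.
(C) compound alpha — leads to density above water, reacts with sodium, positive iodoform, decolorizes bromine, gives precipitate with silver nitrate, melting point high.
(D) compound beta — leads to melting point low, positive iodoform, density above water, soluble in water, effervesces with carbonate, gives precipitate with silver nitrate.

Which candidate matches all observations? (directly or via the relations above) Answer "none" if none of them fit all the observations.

Checking each candidate against the observations:
(A) compound gamma — does not account for effervesces with carbonate
(B) compound mu — density above water match; effervesces with carbonate match; melting point low miss; decolorizes bromine match; positive iodoform match; gives precipitate with silver nitrate match
(C) compound alpha — density above water match; effervesces with carbonate miss; melting point low miss; decolorizes bromine match; positive iodoform match; gives precipitate with silver nitrate match
(D) compound beta — does not account for decolorizes bromine
Every candidate fails on at least one observation.

none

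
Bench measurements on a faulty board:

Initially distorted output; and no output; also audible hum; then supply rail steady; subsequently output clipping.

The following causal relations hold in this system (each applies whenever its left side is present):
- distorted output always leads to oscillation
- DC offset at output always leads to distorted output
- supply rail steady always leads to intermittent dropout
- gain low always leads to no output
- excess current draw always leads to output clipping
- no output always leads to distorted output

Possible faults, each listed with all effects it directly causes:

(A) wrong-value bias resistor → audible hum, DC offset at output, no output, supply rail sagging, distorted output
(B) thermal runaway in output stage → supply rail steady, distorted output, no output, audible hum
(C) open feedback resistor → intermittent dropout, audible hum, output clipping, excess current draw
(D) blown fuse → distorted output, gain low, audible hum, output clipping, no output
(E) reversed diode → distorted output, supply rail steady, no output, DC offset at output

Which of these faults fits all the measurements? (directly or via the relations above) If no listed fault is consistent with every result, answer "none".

none

Testing each hypothesis:
(A) wrong-value bias resistor — fails on supply rail steady, output clipping (predicts supply rail sagging, not supply rail steady)
(B) thermal runaway in output stage — distorted output +; no output +; audible hum +; supply rail steady +; output clipping -
(C) open feedback resistor — does not account for distorted output, no output, supply rail steady
(D) blown fuse — distorted output +; no output +; audible hum +; supply rail steady -; output clipping +
(E) reversed diode — distorted output +; no output +; audible hum -; supply rail steady +; output clipping -
Every candidate fails on at least one observation.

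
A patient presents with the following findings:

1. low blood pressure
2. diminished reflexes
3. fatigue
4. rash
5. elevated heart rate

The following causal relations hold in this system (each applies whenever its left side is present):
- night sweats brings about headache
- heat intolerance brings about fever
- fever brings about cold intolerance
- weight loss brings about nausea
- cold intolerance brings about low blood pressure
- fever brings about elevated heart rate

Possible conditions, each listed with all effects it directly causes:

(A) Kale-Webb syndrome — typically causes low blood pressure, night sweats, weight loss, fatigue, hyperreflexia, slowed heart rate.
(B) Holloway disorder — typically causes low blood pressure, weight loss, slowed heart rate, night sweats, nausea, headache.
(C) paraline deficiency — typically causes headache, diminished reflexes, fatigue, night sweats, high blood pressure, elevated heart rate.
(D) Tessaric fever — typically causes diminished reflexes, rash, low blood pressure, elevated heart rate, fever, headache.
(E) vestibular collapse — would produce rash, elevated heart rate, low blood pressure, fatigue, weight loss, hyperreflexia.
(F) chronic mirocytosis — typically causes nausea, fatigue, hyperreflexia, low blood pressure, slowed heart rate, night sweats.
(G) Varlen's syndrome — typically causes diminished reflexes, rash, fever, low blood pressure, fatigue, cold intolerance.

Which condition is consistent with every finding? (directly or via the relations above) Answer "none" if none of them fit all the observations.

G

For each candidate, compare predicted effects to what was observed:
(A) Kale-Webb syndrome — fails on diminished reflexes, rash, elevated heart rate (predicts hyperreflexia, not diminished reflexes; predicts slowed heart rate, not elevated heart rate)
(B) Holloway disorder — low blood pressure yes; diminished reflexes NO; fatigue NO; rash NO; elevated heart rate NO
(C) paraline deficiency — fails on low blood pressure, rash (predicts high blood pressure, not low blood pressure)
(D) Tessaric fever — does not account for fatigue
(E) vestibular collapse — low blood pressure yes; diminished reflexes NO; fatigue yes; rash yes; elevated heart rate yes
(F) chronic mirocytosis — low blood pressure yes; diminished reflexes NO; fatigue yes; rash NO; elevated heart rate NO
(G) Varlen's syndrome — low blood pressure yes; diminished reflexes yes; fatigue yes; rash yes; elevated heart rate yes (via fever → elevated heart rate)
Only (G) is consistent with every observation.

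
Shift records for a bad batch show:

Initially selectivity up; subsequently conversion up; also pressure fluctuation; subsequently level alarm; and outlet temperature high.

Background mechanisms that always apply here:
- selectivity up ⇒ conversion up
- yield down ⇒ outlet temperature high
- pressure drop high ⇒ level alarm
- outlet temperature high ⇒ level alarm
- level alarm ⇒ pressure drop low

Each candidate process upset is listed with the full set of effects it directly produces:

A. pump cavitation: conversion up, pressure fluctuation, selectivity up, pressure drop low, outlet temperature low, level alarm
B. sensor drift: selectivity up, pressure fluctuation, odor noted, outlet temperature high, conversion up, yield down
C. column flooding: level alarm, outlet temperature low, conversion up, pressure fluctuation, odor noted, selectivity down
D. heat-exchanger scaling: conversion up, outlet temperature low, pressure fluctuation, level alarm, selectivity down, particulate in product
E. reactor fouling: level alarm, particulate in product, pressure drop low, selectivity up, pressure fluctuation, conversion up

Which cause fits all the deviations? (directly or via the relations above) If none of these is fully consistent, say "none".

B

Per-candidate check:
(A) pump cavitation — selectivity up ✓; conversion up ✓; pressure fluctuation ✓; level alarm ✓; outlet temperature high ✗
(B) sensor drift — accounts for every observation (level alarm via outlet temperature high → level alarm)
(C) column flooding — fails on selectivity up, outlet temperature high (predicts selectivity down, not selectivity up; predicts outlet temperature low, not outlet temperature high)
(D) heat-exchanger scaling — selectivity up ✗; conversion up ✓; pressure fluctuation ✓; level alarm ✓; outlet temperature high ✗
(E) reactor fouling — selectivity up ✓; conversion up ✓; pressure fluctuation ✓; level alarm ✓; outlet temperature high ✗
Only (B) is consistent with every observation.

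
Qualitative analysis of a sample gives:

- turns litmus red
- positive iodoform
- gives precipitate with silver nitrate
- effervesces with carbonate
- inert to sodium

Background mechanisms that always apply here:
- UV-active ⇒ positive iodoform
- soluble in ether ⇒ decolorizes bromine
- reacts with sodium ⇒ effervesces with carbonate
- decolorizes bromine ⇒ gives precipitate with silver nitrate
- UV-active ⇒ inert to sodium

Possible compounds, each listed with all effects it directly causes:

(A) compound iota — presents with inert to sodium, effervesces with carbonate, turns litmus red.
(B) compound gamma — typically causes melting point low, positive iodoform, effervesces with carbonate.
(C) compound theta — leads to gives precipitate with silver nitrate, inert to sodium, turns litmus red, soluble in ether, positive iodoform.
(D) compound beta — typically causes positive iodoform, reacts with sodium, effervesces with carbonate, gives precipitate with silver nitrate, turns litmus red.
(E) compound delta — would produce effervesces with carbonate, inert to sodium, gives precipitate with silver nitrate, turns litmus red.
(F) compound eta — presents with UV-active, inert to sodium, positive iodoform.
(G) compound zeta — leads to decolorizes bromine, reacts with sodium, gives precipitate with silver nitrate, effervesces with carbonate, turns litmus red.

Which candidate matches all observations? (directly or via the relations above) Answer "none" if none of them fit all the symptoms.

none

Checking each candidate against the observations:
(A) compound iota — turns litmus red +; positive iodoform -; gives precipitate with silver nitrate -; effervesces with carbonate +; inert to sodium +
(B) compound gamma — does not account for turns litmus red, gives precipitate with silver nitrate, inert to sodium
(C) compound theta — turns litmus red +; positive iodoform +; gives precipitate with silver nitrate +; effervesces with carbonate -; inert to sodium +
(D) compound beta — turns litmus red +; positive iodoform +; gives precipitate with silver nitrate +; effervesces with carbonate +; inert to sodium -
(E) compound delta — turns litmus red +; positive iodoform -; gives precipitate with silver nitrate +; effervesces with carbonate +; inert to sodium +
(F) compound eta — does not account for turns litmus red, gives precipitate with silver nitrate, effervesces with carbonate
(G) compound zeta — fails on positive iodoform, inert to sodium (predicts reacts with sodium, not inert to sodium)
No candidate is consistent with all observations.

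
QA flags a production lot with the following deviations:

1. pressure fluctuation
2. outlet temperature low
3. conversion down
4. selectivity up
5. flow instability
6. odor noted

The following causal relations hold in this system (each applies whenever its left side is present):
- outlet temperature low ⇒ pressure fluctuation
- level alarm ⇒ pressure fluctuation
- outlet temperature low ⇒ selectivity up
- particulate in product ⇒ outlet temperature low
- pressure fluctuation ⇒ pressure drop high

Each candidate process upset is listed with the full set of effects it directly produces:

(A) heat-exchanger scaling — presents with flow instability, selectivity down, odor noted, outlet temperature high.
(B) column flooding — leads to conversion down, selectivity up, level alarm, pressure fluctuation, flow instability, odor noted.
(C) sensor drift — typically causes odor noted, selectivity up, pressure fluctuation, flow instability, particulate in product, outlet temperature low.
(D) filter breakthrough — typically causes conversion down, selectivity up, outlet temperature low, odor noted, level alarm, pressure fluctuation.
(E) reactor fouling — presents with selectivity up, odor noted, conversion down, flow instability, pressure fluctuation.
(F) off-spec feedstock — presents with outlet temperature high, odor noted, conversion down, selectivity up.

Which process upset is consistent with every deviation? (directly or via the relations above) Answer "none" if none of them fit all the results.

Checking each candidate against the observations:
(A) heat-exchanger scaling — pressure fluctuation ✗; outlet temperature low ✗; conversion down ✗; selectivity up ✗; flow instability ✓; odor noted ✓
(B) column flooding — does not account for outlet temperature low
(C) sensor drift — pressure fluctuation ✓; outlet temperature low ✓; conversion down ✗; selectivity up ✓; flow instability ✓; odor noted ✓
(D) filter breakthrough — pressure fluctuation ✓; outlet temperature low ✓; conversion down ✓; selectivity up ✓; flow instability ✗; odor noted ✓
(E) reactor fouling — pressure fluctuation ✓; outlet temperature low ✗; conversion down ✓; selectivity up ✓; flow instability ✓; odor noted ✓
(F) off-spec feedstock — fails on pressure fluctuation, outlet temperature low, flow instability (predicts outlet temperature high, not outlet temperature low)
No candidate is consistent with all observations.

none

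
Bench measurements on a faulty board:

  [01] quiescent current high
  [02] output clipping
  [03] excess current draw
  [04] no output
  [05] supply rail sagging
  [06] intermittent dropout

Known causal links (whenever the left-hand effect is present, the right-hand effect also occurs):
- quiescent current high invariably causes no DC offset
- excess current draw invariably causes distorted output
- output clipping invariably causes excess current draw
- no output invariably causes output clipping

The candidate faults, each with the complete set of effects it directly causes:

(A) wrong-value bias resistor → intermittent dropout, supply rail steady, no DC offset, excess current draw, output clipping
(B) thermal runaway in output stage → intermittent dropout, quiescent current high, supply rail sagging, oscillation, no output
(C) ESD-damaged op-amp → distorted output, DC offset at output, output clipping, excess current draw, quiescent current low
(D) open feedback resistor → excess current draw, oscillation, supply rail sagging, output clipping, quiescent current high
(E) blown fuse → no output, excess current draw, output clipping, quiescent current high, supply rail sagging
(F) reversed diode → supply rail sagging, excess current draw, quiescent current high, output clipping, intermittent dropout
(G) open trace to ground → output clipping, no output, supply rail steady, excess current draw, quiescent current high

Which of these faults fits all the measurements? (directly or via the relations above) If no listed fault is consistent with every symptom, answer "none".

B

Testing each hypothesis:
(A) wrong-value bias resistor — quiescent current high -; output clipping +; excess current draw +; no output -; supply rail sagging -; intermittent dropout +
(B) thermal runaway in output stage — quiescent current high +; output clipping + (by no output → output clipping); excess current draw + (by no output → output clipping → excess current draw); no output +; supply rail sagging +; intermittent dropout +
(C) ESD-damaged op-amp — quiescent current high -; output clipping +; excess current draw +; no output -; supply rail sagging -; intermittent dropout -
(D) open feedback resistor — quiescent current high +; output clipping +; excess current draw +; no output -; supply rail sagging +; intermittent dropout -
(E) blown fuse — quiescent current high +; output clipping +; excess current draw +; no output +; supply rail sagging +; intermittent dropout -
(F) reversed diode — quiescent current high +; output clipping +; excess current draw +; no output -; supply rail sagging +; intermittent dropout +
(G) open trace to ground — fails on supply rail sagging, intermittent dropout (predicts supply rail steady, not supply rail sagging)
Only (B) is consistent with every observation.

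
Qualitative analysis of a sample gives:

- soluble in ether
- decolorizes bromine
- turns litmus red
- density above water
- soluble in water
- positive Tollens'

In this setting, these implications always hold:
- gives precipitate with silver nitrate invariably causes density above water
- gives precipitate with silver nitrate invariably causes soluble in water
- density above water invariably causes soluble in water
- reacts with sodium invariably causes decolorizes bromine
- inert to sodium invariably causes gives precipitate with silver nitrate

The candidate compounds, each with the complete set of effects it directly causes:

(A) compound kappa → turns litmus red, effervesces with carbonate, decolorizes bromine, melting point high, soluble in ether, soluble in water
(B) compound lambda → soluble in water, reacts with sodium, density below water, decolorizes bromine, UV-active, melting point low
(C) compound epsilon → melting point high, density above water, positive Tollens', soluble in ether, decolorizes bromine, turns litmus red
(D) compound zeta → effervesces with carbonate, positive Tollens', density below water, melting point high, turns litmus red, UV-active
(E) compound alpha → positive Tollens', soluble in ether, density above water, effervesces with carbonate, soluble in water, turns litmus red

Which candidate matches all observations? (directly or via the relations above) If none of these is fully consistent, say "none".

Per-candidate check:
(A) compound kappa — does not account for density above water, positive Tollens'
(B) compound lambda — soluble in ether NO; decolorizes bromine yes; turns litmus red NO; density above water NO; soluble in water yes; positive Tollens' NO
(C) compound epsilon — soluble in ether yes; decolorizes bromine yes; turns litmus red yes; density above water yes; soluble in water yes (by density above water → soluble in water); positive Tollens' yes
(D) compound zeta — soluble in ether NO; decolorizes bromine NO; turns litmus red yes; density above water NO; soluble in water NO; positive Tollens' yes
(E) compound alpha — soluble in ether yes; decolorizes bromine NO; turns litmus red yes; density above water yes; soluble in water yes; positive Tollens' yes
Only (C) is consistent with every observation.

C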